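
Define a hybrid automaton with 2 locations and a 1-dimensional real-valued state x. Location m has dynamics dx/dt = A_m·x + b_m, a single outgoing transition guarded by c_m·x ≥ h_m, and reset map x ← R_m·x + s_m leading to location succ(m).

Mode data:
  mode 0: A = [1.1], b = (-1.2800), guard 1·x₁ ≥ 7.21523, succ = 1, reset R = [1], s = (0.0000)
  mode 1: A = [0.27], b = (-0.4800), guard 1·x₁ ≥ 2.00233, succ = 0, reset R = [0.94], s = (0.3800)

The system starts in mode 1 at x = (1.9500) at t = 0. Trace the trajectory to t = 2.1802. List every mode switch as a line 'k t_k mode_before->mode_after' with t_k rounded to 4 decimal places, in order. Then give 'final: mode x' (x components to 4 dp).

Mode 1: guard c·x = 2.0023 hit at Δt = 0.9827 (t = 0.9827), x⁻ = (2.0023) → reset → x⁺ = (2.2622), jump to mode 0
Mode 0: flow for 1.1975 to horizon, guard not reached → x = (5.2648)

1 0.9827 1->0
final: 0 5.2648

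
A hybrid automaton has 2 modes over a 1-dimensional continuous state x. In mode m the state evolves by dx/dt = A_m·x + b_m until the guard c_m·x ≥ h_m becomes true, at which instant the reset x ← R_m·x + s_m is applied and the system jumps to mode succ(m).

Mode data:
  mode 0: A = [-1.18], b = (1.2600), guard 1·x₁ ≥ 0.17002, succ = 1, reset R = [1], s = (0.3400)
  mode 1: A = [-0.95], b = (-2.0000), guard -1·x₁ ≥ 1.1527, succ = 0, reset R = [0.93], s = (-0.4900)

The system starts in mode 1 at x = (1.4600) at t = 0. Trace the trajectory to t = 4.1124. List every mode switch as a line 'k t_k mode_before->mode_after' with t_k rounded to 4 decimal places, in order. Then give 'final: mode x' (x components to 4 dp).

Mode 1: guard c·x = 1.1527 hit at Δt = 1.3893 (t = 1.3893), x⁻ = (-1.1527) → reset → x⁺ = (-1.5620), jump to mode 0
Mode 0: guard c·x = 0.1700 hit at Δt = 0.9108 (t = 2.3001), x⁻ = (0.1700) → reset → x⁺ = (0.5100), jump to mode 1
Mode 1: guard c·x = 1.1527 hit at Δt = 1.0631 (t = 3.3632), x⁻ = (-1.1527) → reset → x⁺ = (-1.5620), jump to mode 0
Mode 0: flow for 0.7492 to horizon, guard not reached → x = (-0.0186)

1 1.3893 1->0
2 2.3001 0->1
3 3.3632 1->0
final: 0 -0.0186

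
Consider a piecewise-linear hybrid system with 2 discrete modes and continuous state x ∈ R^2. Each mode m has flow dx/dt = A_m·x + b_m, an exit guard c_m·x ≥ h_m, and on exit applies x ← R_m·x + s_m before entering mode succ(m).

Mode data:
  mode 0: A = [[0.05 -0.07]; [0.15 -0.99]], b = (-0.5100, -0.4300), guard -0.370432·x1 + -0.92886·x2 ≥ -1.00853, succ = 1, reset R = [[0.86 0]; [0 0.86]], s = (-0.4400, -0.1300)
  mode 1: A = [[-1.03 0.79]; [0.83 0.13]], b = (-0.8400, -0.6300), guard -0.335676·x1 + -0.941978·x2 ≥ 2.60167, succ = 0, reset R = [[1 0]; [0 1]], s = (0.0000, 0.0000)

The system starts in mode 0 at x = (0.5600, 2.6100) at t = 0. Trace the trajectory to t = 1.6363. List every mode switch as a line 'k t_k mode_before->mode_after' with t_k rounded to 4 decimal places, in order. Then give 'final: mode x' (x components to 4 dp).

Mode 0: guard c·x = -1.0085 hit at Δt = 0.7450 (t = 0.7450), x⁻ = (0.1016, 1.0452) → reset → x⁺ = (-0.3526, 0.7689), jump to mode 1
Mode 1: flow for 0.8913 to horizon, guard not reached → x = (-0.4807, -0.0292)

1 0.7450 0->1
final: 1 -0.4807 -0.0292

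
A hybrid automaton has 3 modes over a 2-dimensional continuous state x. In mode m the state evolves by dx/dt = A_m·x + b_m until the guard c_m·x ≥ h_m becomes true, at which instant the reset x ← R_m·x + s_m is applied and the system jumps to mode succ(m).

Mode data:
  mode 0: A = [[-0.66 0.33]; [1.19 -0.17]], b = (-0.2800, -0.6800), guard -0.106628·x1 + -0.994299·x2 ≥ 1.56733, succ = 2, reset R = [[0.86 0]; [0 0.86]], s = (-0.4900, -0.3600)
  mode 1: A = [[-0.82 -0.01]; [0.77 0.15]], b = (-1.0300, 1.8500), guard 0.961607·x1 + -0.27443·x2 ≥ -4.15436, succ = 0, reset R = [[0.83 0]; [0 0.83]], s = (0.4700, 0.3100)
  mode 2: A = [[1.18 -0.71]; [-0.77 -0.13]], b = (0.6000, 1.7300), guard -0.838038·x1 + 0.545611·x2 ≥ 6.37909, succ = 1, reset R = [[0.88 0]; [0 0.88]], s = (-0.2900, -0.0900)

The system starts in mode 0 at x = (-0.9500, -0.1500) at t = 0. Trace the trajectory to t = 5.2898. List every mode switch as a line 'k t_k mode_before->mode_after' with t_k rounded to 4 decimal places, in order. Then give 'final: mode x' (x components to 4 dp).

Mode 0: guard c·x = 1.5673 hit at Δt = 0.8239 (t = 0.8239), x⁻ = (-0.9164, -1.4780) → reset → x⁺ = (-1.2781, -1.6311), jump to mode 2
Mode 2: guard c·x = 6.3791 hit at Δt = 1.5429 (t = 2.3668), x⁻ = (-5.2706, 3.5962) → reset → x⁺ = (-4.9281, 3.0747), jump to mode 1
Mode 1: guard c·x = -4.1544 hit at Δt = 0.5549 (t = 2.9217), x⁻ = (-3.5980, 2.5308) → reset → x⁺ = (-2.5163, 2.4106), jump to mode 0
Mode 0: guard c·x = 1.5673 hit at Δt = 1.4437 (t = 4.3654), x⁻ = (-1.2479, -1.4425) → reset → x⁺ = (-1.5632, -1.6005), jump to mode 2
Mode 2: flow for 0.9244 to horizon, guard not reached → x = (-3.1845, 1.4841)

1 0.8239 0->2
2 2.3668 2->1
3 2.9217 1->0
4 4.3654 0->2
final: 2 -3.1845 1.4841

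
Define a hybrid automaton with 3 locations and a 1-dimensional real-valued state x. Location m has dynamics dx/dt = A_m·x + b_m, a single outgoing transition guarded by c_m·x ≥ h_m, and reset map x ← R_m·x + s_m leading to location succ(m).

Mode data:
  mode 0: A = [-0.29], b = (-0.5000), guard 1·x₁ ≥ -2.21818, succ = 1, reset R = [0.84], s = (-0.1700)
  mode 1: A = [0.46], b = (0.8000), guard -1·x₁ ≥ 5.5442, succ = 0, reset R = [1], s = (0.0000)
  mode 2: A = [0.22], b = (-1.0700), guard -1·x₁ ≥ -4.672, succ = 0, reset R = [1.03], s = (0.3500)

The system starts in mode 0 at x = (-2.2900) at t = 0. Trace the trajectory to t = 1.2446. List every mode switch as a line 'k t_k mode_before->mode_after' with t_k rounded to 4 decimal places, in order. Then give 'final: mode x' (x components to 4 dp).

1 0.4680 0->1
final: 1 -2.1596

Mode 0: guard c·x = -2.2182 hit at Δt = 0.4680 (t = 0.4680), x⁻ = (-2.2182) → reset → x⁺ = (-2.0333), jump to mode 1
Mode 1: flow for 0.7766 to horizon, guard not reached → x = (-2.1596)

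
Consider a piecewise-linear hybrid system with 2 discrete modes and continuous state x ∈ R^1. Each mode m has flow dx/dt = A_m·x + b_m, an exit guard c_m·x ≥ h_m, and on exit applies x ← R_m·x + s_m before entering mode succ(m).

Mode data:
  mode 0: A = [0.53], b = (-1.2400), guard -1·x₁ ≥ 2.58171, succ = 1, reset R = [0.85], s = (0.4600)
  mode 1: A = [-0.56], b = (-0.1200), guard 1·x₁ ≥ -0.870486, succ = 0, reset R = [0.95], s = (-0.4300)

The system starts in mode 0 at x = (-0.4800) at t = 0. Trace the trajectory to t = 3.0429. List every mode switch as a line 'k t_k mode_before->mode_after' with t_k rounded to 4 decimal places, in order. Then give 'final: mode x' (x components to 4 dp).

1 1.0509 0->1
2 2.5511 1->0
final: 0 -2.3280

Mode 0: guard c·x = 2.5817 hit at Δt = 1.0509 (t = 1.0509), x⁻ = (-2.5817) → reset → x⁺ = (-1.7345), jump to mode 1
Mode 1: guard c·x = -0.8705 hit at Δt = 1.5002 (t = 2.5511), x⁻ = (-0.8705) → reset → x⁺ = (-1.2570), jump to mode 0
Mode 0: flow for 0.4918 to horizon, guard not reached → x = (-2.3280)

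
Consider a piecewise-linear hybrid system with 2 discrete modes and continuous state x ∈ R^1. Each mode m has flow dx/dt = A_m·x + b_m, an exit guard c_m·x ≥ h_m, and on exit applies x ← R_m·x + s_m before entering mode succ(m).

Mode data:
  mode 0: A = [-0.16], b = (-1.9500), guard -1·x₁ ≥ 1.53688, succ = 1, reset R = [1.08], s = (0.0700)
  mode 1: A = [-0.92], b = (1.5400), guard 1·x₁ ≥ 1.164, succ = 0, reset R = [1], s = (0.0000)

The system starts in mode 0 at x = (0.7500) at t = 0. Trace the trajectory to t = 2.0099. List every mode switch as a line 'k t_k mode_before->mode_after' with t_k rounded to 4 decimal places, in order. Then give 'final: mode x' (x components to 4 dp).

Mode 0: guard c·x = 1.5369 hit at Δt = 1.2157 (t = 1.2157), x⁻ = (-1.5369) → reset → x⁺ = (-1.5898), jump to mode 1
Mode 1: flow for 0.7942 to horizon, guard not reached → x = (0.1021)

1 1.2157 0->1
final: 1 0.1021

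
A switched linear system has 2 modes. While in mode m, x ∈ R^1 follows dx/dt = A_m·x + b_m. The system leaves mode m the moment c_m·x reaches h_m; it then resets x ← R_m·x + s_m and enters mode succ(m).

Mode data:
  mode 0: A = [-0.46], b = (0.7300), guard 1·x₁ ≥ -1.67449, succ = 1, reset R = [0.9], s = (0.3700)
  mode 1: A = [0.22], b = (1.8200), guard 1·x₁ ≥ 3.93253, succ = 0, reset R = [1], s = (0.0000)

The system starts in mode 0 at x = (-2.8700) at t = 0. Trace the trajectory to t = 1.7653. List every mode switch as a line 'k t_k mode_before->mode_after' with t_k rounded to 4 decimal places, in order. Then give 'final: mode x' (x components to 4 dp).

Mode 0: guard c·x = -1.6745 hit at Δt = 0.6789 (t = 0.6789), x⁻ = (-1.6745) → reset → x⁺ = (-1.1370), jump to mode 1
Mode 1: flow for 1.0864 to horizon, guard not reached → x = (0.7895)

1 0.6789 0->1
final: 1 0.7895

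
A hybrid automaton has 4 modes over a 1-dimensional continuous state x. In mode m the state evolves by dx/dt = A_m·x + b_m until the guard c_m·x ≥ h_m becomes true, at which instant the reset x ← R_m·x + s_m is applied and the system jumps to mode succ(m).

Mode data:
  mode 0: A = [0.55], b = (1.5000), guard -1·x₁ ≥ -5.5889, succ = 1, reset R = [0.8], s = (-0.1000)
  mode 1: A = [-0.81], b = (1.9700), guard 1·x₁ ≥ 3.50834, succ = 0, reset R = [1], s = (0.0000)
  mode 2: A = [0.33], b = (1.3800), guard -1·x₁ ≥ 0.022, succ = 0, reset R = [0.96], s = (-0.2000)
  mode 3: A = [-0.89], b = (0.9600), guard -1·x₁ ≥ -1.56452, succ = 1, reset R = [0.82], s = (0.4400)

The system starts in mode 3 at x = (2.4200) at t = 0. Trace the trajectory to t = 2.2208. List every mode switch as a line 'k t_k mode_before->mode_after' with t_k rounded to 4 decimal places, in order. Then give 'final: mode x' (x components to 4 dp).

1 1.1410 3->1
final: 1 2.1364

Mode 3: guard c·x = -1.5645 hit at Δt = 1.1410 (t = 1.1410), x⁻ = (1.5645) → reset → x⁺ = (1.7229), jump to mode 1
Mode 1: flow for 1.0798 to horizon, guard not reached → x = (2.1364)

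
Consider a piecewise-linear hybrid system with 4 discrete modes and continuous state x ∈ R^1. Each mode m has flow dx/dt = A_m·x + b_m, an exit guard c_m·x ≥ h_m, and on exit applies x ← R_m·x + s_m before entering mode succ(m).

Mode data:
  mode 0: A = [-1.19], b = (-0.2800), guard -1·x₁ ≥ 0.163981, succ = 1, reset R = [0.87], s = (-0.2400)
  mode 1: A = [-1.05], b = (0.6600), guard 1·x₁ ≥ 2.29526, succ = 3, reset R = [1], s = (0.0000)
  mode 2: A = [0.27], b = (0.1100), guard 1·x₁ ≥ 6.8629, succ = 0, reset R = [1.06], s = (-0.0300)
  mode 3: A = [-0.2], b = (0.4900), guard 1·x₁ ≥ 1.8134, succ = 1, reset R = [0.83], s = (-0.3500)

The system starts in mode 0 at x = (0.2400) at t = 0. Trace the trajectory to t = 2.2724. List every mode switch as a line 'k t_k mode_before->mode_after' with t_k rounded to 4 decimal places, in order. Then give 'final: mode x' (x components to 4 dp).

Mode 0: guard c·x = 0.1640 hit at Δt = 1.5940 (t = 1.5940), x⁻ = (-0.1640) → reset → x⁺ = (-0.3827), jump to mode 1
Mode 1: flow for 0.6784 to horizon, guard not reached → x = (0.1326)

1 1.5940 0->1
final: 1 0.1326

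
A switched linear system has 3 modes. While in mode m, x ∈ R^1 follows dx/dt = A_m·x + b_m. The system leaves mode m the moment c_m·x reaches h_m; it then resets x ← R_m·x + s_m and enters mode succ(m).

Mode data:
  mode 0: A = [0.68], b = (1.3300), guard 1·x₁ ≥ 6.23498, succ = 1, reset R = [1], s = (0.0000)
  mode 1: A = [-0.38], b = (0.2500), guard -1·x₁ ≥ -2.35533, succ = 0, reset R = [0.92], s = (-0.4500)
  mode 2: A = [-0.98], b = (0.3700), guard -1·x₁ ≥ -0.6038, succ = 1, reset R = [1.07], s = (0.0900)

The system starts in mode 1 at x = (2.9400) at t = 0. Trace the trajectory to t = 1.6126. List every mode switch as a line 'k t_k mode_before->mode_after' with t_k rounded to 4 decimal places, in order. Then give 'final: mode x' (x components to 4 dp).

1 0.7789 1->0
final: 0 4.5186

Mode 1: guard c·x = -2.3553 hit at Δt = 0.7789 (t = 0.7789), x⁻ = (2.3553) → reset → x⁺ = (1.7169), jump to mode 0
Mode 0: flow for 0.8337 to horizon, guard not reached → x = (4.5186)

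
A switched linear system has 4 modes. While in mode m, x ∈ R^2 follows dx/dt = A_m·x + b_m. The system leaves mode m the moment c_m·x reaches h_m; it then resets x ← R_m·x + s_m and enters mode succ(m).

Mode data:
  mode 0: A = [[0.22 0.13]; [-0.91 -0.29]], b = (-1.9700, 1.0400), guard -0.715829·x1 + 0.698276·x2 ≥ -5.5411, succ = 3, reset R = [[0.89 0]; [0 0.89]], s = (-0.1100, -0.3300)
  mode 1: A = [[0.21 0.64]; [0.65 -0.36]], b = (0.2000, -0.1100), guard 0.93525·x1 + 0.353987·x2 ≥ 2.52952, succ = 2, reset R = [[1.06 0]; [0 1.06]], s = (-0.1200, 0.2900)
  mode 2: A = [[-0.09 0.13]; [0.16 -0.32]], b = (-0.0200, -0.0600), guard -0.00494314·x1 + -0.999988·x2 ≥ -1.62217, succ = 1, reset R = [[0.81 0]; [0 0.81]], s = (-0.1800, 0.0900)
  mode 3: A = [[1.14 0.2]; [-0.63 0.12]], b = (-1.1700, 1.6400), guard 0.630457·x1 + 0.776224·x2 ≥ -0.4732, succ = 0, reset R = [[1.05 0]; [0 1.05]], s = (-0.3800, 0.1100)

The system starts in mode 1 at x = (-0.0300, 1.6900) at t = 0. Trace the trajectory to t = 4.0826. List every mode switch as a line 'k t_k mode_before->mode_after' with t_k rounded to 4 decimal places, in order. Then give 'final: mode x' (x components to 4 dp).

Mode 1: guard c·x = 2.5295 hit at Δt = 1.5448 (t = 1.5448), x⁻ = (2.0767, 1.6590) → reset → x⁺ = (2.0813, 2.0485), jump to mode 2
Mode 2: guard c·x = -1.6222 hit at Δt = 1.4421 (t = 2.9869), x⁻ = (2.1188, 1.6117) → reset → x⁺ = (1.5362, 1.3955), jump to mode 1
Mode 1: guard c·x = 2.5295 hit at Δt = 0.3695 (t = 3.3565), x⁻ = (2.1019, 1.5924) → reset → x⁺ = (2.1080, 1.9780), jump to mode 2
Mode 2: flow for 0.7261 to horizon, guard not reached → x = (2.1304, 1.7489)

1 1.5448 1->2
2 2.9869 2->1
3 3.3565 1->2
final: 2 2.1304 1.7489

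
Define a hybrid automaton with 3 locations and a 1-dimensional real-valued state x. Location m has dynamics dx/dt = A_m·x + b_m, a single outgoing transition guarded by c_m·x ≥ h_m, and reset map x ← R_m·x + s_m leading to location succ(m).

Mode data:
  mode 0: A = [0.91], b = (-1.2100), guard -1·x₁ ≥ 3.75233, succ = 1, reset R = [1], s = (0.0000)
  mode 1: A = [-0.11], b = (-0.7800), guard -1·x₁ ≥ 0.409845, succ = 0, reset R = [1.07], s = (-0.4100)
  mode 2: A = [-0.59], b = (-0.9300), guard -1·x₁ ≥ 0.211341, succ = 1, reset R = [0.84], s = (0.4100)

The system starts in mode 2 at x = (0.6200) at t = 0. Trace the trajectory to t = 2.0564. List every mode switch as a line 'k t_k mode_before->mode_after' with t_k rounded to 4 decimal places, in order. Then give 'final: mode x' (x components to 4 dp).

Mode 2: guard c·x = 0.2113 hit at Δt = 0.8062 (t = 0.8062), x⁻ = (-0.2113) → reset → x⁺ = (0.2325), jump to mode 1
Mode 1: guard c·x = 0.4098 hit at Δt = 0.8345 (t = 1.6407), x⁻ = (-0.4098) → reset → x⁺ = (-0.8485), jump to mode 0
Mode 0: flow for 0.4157 to horizon, guard not reached → x = (-1.8500)

1 0.8062 2->1
2 1.6407 1->0
final: 0 -1.8500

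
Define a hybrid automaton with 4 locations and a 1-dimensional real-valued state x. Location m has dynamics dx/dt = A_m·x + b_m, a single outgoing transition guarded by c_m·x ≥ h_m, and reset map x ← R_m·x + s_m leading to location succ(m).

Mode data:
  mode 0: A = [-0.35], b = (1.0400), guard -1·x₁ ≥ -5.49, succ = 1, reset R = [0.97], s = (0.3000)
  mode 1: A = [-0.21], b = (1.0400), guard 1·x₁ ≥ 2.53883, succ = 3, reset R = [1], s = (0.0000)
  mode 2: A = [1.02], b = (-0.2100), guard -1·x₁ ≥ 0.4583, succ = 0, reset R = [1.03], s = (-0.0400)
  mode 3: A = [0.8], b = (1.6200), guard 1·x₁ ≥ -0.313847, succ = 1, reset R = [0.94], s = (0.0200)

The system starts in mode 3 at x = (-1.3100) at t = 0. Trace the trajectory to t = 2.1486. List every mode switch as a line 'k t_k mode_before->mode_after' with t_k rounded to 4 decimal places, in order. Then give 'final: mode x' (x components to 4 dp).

1 1.0908 3->1
final: 1 0.7663

Mode 3: guard c·x = -0.3138 hit at Δt = 1.0908 (t = 1.0908), x⁻ = (-0.3138) → reset → x⁺ = (-0.2750), jump to mode 1
Mode 1: flow for 1.0578 to horizon, guard not reached → x = (0.7663)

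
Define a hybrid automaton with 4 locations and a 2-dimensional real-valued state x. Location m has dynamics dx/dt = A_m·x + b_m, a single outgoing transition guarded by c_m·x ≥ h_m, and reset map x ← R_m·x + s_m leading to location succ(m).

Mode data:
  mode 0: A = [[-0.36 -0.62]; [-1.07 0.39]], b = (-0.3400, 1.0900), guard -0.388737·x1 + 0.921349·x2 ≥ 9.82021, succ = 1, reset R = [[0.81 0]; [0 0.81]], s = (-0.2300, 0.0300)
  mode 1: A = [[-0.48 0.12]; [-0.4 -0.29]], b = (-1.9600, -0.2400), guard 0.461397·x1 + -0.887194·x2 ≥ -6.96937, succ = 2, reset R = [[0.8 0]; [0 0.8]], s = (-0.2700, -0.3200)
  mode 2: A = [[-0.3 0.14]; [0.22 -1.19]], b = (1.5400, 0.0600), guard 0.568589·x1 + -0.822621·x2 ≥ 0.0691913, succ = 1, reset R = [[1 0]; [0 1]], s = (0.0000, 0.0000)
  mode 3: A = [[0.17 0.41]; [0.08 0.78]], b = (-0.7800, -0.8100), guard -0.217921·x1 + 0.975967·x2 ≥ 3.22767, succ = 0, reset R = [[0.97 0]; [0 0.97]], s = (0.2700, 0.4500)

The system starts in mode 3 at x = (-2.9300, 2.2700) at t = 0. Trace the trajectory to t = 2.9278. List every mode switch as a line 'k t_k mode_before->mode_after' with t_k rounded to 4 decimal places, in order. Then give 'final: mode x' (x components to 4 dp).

1 0.4175 3->0
2 1.2260 0->1
3 2.5284 1->2
final: 2 -1.8183 2.7113

Mode 3: guard c·x = 3.2277 hit at Δt = 0.4175 (t = 0.4175), x⁻ = (-3.0508, 2.6260) → reset → x⁺ = (-2.6892, 2.9972), jump to mode 0
Mode 0: guard c·x = 9.8202 hit at Δt = 0.8085 (t = 1.2260), x⁻ = (-4.7175, 8.6681) → reset → x⁺ = (-4.0511, 7.0512), jump to mode 1
Mode 1: guard c·x = -6.9694 hit at Δt = 1.3024 (t = 2.5284), x⁻ = (-3.3050, 6.1367) → reset → x⁺ = (-2.9140, 4.5894), jump to mode 2
Mode 2: flow for 0.3994 to horizon, guard not reached → x = (-1.8183, 2.7113)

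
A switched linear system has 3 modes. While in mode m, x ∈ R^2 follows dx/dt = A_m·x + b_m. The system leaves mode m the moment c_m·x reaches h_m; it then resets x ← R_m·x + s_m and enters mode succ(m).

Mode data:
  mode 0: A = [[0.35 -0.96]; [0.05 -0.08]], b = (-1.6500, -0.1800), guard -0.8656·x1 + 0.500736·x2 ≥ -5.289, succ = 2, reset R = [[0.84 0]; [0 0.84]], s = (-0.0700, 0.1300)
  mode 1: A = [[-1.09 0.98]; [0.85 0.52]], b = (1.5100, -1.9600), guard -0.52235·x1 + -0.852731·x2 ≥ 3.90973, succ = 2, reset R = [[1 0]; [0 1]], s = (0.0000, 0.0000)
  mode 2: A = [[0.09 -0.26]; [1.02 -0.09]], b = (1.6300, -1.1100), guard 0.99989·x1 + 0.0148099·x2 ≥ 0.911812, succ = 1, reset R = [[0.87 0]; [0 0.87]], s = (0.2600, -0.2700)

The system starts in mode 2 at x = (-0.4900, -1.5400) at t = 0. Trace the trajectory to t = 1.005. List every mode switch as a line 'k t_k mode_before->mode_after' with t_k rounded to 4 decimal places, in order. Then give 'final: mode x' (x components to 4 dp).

Mode 2: guard c·x = 0.9118 hit at Δt = 0.6708 (t = 0.6708), x⁻ = (0.9419, -2.0270) → reset → x⁺ = (1.0795, -2.0335), jump to mode 1
Mode 1: flow for 0.3342 to horizon, guard not reached → x = (0.4978, -2.8858)

1 0.6708 2->1
final: 1 0.4978 -2.8858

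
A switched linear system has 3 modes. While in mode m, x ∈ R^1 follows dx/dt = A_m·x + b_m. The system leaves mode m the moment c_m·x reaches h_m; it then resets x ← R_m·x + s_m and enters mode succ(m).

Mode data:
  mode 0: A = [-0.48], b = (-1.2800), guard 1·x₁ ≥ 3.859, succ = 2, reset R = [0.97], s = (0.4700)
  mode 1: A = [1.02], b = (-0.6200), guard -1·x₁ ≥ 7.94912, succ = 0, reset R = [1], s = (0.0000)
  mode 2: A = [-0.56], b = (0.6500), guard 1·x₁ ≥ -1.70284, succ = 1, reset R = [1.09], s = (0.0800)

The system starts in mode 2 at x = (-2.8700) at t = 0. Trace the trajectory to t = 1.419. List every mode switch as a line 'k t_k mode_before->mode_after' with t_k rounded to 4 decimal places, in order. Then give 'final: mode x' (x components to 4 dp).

1 0.6105 2->1
final: 1 -4.8302

Mode 2: guard c·x = -1.7028 hit at Δt = 0.6105 (t = 0.6105), x⁻ = (-1.7028) → reset → x⁺ = (-1.7761), jump to mode 1
Mode 1: flow for 0.8085 to horizon, guard not reached → x = (-4.8302)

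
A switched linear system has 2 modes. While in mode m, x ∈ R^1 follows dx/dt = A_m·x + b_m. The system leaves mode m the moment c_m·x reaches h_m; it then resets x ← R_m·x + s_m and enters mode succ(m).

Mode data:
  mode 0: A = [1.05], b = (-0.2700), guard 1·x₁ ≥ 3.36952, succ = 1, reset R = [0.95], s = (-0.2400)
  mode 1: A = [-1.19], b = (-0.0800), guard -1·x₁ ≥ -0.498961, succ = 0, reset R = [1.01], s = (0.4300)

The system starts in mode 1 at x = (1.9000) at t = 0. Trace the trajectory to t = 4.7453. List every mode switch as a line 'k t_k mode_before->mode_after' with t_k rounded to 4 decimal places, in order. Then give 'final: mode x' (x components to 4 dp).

1 1.0466 1->0
2 2.4997 0->1
3 3.9088 1->0
final: 0 1.8861

Mode 1: guard c·x = -0.4990 hit at Δt = 1.0466 (t = 1.0466), x⁻ = (0.4990) → reset → x⁺ = (0.9340), jump to mode 0
Mode 0: guard c·x = 3.3695 hit at Δt = 1.4531 (t = 2.4997), x⁻ = (3.3695) → reset → x⁺ = (2.9610), jump to mode 1
Mode 1: guard c·x = -0.4990 hit at Δt = 1.4091 (t = 3.9088), x⁻ = (0.4990) → reset → x⁺ = (0.9340), jump to mode 0
Mode 0: flow for 0.8365 to horizon, guard not reached → x = (1.8861)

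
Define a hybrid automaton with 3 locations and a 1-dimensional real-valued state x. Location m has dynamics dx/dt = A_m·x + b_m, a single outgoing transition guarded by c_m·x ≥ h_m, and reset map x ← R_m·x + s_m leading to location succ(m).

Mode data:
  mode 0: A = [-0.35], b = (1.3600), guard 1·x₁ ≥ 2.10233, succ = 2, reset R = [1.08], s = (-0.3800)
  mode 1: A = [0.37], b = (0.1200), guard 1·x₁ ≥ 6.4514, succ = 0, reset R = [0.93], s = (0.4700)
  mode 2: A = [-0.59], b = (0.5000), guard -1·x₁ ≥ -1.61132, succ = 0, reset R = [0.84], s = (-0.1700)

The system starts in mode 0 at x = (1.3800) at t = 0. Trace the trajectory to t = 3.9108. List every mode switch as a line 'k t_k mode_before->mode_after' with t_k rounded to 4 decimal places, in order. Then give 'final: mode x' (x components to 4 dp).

Mode 0: guard c·x = 2.1023 hit at Δt = 0.9716 (t = 0.9716), x⁻ = (2.1023) → reset → x⁺ = (1.8905), jump to mode 2
Mode 2: guard c·x = -1.6113 hit at Δt = 0.5280 (t = 1.4996), x⁻ = (1.6113) → reset → x⁺ = (1.1835), jump to mode 0
Mode 0: guard c·x = 2.1023 hit at Δt = 1.1873 (t = 2.6869), x⁻ = (2.1023) → reset → x⁺ = (1.8905), jump to mode 2
Mode 2: guard c·x = -1.6113 hit at Δt = 0.5280 (t = 3.2149), x⁻ = (1.6113) → reset → x⁺ = (1.1835), jump to mode 0
Mode 0: flow for 0.6959 to horizon, guard not reached → x = (1.7676)

1 0.9716 0->2
2 1.4996 2->0
3 2.6869 0->2
4 3.2149 2->0
final: 0 1.7676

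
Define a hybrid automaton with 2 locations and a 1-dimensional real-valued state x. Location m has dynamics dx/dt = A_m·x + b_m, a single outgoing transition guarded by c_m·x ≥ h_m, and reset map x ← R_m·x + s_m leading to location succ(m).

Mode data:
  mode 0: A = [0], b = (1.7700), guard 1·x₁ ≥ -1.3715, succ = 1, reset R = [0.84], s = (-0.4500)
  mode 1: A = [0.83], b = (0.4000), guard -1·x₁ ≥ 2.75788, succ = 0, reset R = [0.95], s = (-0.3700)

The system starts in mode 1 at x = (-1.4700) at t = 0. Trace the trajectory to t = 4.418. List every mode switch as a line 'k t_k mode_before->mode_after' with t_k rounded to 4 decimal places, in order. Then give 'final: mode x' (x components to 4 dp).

1 1.0053 1->0
2 1.9197 0->1
3 2.7739 1->0
4 3.6883 0->1
final: 1 -2.5346

Mode 1: guard c·x = 2.7579 hit at Δt = 1.0053 (t = 1.0053), x⁻ = (-2.7579) → reset → x⁺ = (-2.9900), jump to mode 0
Mode 0: guard c·x = -1.3715 hit at Δt = 0.9144 (t = 1.9197), x⁻ = (-1.3715) → reset → x⁺ = (-1.6021), jump to mode 1
Mode 1: guard c·x = 2.7579 hit at Δt = 0.8542 (t = 2.7739), x⁻ = (-2.7579) → reset → x⁺ = (-2.9900), jump to mode 0
Mode 0: guard c·x = -1.3715 hit at Δt = 0.9144 (t = 3.6883), x⁻ = (-1.3715) → reset → x⁺ = (-1.6021), jump to mode 1
Mode 1: flow for 0.7297 to horizon, guard not reached → x = (-2.5346)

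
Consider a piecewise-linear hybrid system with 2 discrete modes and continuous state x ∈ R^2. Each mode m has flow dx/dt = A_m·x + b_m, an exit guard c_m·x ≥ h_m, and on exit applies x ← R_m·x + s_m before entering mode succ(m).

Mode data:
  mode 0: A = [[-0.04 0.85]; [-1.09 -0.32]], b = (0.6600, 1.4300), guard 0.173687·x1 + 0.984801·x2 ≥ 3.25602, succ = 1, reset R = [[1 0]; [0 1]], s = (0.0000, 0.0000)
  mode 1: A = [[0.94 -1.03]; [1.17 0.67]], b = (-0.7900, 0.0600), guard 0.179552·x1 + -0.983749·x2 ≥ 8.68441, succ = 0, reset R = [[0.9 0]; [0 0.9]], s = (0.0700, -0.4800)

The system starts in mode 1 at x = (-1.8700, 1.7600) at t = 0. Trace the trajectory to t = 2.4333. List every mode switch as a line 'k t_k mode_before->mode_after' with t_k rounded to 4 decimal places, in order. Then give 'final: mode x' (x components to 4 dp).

Mode 1: guard c·x = 8.6844 hit at Δt = 1.5380 (t = 1.5380), x⁻ = (-7.3229, -10.1644) → reset → x⁺ = (-6.5206, -9.6280), jump to mode 0
Mode 0: flow for 0.8953 to horizon, guard not reached → x = (-8.8460, 1.0358)

1 1.5380 1->0
final: 0 -8.8460 1.0358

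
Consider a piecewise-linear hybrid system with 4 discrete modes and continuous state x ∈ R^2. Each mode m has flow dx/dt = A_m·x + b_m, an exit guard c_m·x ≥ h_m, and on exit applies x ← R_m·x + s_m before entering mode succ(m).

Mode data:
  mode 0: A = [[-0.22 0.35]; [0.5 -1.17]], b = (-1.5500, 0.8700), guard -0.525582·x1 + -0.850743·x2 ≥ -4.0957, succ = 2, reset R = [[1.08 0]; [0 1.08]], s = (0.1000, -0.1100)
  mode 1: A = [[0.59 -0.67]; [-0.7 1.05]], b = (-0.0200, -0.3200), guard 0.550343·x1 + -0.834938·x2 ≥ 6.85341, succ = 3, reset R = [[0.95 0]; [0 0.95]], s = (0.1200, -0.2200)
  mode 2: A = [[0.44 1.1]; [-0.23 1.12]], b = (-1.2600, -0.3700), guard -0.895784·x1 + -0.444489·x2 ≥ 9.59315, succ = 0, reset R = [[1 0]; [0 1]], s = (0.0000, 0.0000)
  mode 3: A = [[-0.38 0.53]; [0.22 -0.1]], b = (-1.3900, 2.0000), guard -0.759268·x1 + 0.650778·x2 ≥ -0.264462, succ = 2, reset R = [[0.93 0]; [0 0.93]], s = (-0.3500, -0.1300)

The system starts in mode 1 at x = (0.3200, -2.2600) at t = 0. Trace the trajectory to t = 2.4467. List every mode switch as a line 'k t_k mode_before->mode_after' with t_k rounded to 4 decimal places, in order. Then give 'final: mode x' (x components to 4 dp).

1 0.7546 1->3
2 2.1085 3->2
final: 2 -4.5577 -4.0032

Mode 1: guard c·x = 6.8534 hit at Δt = 0.7546 (t = 0.7546), x⁻ = (2.8800, -6.3099) → reset → x⁺ = (2.8560, -6.2144), jump to mode 3
Mode 3: guard c·x = -0.2645 hit at Δt = 1.3539 (t = 2.1085), x⁻ = (-2.1606, -2.9271) → reset → x⁺ = (-2.3593, -2.8522), jump to mode 2
Mode 2: flow for 0.3382 to horizon, guard not reached → x = (-4.5577, -4.0032)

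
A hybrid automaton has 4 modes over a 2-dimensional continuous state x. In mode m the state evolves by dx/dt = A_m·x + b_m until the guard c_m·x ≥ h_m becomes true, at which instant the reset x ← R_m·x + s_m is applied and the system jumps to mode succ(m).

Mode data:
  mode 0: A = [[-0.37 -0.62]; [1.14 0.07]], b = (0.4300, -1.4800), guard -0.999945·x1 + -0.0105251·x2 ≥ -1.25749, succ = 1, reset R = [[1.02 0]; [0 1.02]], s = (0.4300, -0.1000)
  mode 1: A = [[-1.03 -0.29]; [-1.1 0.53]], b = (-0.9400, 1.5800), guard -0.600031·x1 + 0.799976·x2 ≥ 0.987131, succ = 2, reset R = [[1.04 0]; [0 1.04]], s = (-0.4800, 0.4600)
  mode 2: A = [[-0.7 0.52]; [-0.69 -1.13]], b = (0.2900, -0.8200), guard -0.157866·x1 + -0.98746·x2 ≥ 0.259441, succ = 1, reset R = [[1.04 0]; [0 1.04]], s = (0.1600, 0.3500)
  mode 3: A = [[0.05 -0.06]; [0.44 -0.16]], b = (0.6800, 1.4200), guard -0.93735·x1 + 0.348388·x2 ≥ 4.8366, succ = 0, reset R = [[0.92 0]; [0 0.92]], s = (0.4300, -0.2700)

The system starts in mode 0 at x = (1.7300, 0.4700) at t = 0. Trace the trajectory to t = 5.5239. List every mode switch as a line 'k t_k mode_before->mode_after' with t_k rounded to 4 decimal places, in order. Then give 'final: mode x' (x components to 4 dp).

Mode 0: guard c·x = -1.2575 hit at Δt = 0.9351 (t = 0.9351), x⁻ = (1.2500, 0.7136) → reset → x⁺ = (1.7050, 0.6278), jump to mode 1
Mode 1: guard c·x = 0.9871 hit at Δt = 0.7081 (t = 1.6432), x⁻ = (0.2129, 1.3936) → reset → x⁺ = (-0.2586, 1.9094), jump to mode 2
Mode 2: guard c·x = 0.2594 hit at Δt = 1.3990 (t = 3.0422), x⁻ = (0.3378, -0.3167) → reset → x⁺ = (0.5113, 0.0206), jump to mode 1
Mode 1: guard c·x = 0.9871 hit at Δt = 0.6143 (t = 3.6565), x⁻ = (-0.2260, 1.0644) → reset → x⁺ = (-0.7151, 1.5670), jump to mode 2
Mode 2: guard c·x = 0.2594 hit at Δt = 1.4620 (t = 5.1185), x⁻ = (0.1537, -0.2873) → reset → x⁺ = (0.3198, 0.0512), jump to mode 1
Mode 1: flow for 0.4054 to horizon, guard not reached → x = (-0.1380, 0.7333)

1 0.9351 0->1
2 1.6432 1->2
3 3.0422 2->1
4 3.6565 1->2
5 5.1185 2->1
final: 1 -0.1380 0.7333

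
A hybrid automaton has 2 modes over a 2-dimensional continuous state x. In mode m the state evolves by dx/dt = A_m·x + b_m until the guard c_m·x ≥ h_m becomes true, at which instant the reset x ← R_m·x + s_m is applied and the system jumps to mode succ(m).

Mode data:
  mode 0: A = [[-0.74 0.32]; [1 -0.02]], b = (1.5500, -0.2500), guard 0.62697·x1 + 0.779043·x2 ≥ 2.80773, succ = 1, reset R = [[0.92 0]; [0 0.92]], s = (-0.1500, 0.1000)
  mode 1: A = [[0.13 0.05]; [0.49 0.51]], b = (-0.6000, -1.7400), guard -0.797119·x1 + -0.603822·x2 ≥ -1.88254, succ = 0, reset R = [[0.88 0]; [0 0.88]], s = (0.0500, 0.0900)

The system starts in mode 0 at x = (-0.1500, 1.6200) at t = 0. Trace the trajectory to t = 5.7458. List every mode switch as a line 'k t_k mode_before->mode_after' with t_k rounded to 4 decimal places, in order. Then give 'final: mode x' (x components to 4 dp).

Mode 0: guard c·x = 2.8077 hit at Δt = 1.1934 (t = 1.1934), x⁻ = (1.6320, 2.2907) → reset → x⁺ = (1.3514, 2.2074), jump to mode 1
Mode 1: guard c·x = -1.8825 hit at Δt = 1.5636 (t = 2.7570), x⁻ = (0.8046, 2.0556) → reset → x⁺ = (0.7580, 1.8989), jump to mode 0
Mode 0: guard c·x = 2.8077 hit at Δt = 0.5571 (t = 3.3141), x⁻ = (1.5196, 2.3811) → reset → x⁺ = (1.2480, 2.2906), jump to mode 1
Mode 1: guard c·x = -1.8825 hit at Δt = 1.4397 (t = 4.7538), x⁻ = (0.7339, 2.1489) → reset → x⁺ = (0.6958, 1.9810), jump to mode 0
Mode 0: guard c·x = 2.8077 hit at Δt = 0.5429 (t = 5.2967), x⁻ = (1.4707, 2.4205) → reset → x⁺ = (1.2030, 2.3268), jump to mode 1
Mode 1: flow for 0.4491 to horizon, guard not reached → x = (1.0518, 2.3273)

1 1.1934 0->1
2 2.7570 1->0
3 3.3141 0->1
4 4.7538 1->0
5 5.2967 0->1
final: 1 1.0518 2.3273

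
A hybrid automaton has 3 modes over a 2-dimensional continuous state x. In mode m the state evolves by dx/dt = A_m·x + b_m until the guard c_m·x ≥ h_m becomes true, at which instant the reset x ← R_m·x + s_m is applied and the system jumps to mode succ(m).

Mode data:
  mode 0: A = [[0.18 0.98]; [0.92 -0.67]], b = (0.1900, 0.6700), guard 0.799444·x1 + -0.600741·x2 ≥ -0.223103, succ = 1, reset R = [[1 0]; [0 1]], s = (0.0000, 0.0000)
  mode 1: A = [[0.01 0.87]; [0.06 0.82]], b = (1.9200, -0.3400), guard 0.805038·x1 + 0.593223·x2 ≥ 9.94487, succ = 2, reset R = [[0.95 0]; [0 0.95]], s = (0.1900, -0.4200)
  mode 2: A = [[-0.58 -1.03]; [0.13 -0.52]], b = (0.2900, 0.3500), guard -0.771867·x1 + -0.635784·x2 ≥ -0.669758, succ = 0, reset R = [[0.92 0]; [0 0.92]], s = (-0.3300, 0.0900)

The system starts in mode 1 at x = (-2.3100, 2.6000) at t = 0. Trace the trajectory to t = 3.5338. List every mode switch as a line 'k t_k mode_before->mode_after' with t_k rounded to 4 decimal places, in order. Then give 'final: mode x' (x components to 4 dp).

1 1.4785 1->2
2 2.9600 2->0
final: 0 -0.8984 2.0373

Mode 1: guard c·x = 9.9449 hit at Δt = 1.4785 (t = 1.4785), x⁻ = (6.5441, 7.8834) → reset → x⁺ = (6.4069, 7.0692), jump to mode 2
Mode 2: guard c·x = -0.6698 hit at Δt = 1.4815 (t = 2.9600), x⁻ = (-2.1865, 3.7080) → reset → x⁺ = (-2.3416, 3.5013), jump to mode 0
Mode 0: flow for 0.5738 to horizon, guard not reached → x = (-0.8984, 2.0373)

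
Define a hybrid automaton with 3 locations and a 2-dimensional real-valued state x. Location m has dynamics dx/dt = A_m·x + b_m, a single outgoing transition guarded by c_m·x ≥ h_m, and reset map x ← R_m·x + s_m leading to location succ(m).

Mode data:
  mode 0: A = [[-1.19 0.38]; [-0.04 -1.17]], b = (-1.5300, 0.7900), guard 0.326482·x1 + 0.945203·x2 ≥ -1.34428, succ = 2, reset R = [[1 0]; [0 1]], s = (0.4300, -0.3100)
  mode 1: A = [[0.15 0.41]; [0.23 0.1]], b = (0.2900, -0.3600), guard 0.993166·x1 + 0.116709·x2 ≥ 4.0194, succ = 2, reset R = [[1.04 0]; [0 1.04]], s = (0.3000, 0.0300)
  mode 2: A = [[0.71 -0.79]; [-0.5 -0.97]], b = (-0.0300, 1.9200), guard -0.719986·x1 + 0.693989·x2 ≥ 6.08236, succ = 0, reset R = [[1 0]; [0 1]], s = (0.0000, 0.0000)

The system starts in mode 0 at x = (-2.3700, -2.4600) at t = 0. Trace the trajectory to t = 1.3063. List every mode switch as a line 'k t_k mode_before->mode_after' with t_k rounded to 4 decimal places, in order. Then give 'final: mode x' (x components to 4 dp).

1 0.6643 0->2
final: 2 -2.4626 0.8300

Mode 0: guard c·x = -1.3443 hit at Δt = 0.6643 (t = 0.6643), x⁻ = (-2.0166, -0.7257) → reset → x⁺ = (-1.5866, -1.0357), jump to mode 2
Mode 2: flow for 0.6420 to horizon, guard not reached → x = (-2.4626, 0.8300)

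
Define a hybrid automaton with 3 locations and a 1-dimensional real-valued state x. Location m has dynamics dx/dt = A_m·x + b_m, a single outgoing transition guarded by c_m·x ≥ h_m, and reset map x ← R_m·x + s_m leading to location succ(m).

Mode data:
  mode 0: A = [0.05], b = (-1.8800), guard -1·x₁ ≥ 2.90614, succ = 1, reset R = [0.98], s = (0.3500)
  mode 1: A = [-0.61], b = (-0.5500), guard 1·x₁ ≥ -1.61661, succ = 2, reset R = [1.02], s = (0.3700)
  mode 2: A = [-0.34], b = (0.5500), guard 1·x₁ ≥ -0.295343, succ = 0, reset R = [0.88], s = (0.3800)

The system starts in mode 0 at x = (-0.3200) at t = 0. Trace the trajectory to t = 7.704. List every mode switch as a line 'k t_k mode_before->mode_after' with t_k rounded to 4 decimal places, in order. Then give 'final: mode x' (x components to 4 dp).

Mode 0: guard c·x = 2.9061 hit at Δt = 1.3195 (t = 1.3195), x⁻ = (-2.9061) → reset → x⁺ = (-2.4980), jump to mode 1
Mode 1: guard c·x = -1.6166 hit at Δt = 1.3168 (t = 2.6363), x⁻ = (-1.6166) → reset → x⁺ = (-1.2789), jump to mode 2
Mode 2: guard c·x = -0.2953 hit at Δt = 1.2202 (t = 3.8565), x⁻ = (-0.2953) → reset → x⁺ = (0.1201), jump to mode 0
Mode 0: guard c·x = 2.9061 hit at Δt = 1.5530 (t = 5.4095), x⁻ = (-2.9061) → reset → x⁺ = (-2.4980), jump to mode 1
Mode 1: guard c·x = -1.6166 hit at Δt = 1.3168 (t = 6.7263), x⁻ = (-1.6166) → reset → x⁺ = (-1.2789), jump to mode 2
Mode 2: flow for 0.9777 to horizon, guard not reached → x = (-0.4597)

1 1.3195 0->1
2 2.6363 1->2
3 3.8565 2->0
4 5.4095 0->1
5 6.7263 1->2
final: 2 -0.4597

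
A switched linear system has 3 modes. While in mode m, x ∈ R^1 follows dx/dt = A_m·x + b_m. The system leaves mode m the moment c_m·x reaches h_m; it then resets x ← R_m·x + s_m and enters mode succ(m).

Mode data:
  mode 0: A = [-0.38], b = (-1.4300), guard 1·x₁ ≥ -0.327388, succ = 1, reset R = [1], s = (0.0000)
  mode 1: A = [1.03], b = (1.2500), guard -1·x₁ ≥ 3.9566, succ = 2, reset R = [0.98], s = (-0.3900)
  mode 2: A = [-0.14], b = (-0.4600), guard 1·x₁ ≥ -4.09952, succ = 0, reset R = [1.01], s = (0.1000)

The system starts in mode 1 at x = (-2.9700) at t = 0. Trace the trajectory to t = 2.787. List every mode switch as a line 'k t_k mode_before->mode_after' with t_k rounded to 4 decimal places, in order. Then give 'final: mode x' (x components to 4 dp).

Mode 1: guard c·x = 3.9566 hit at Δt = 0.4328 (t = 0.4328), x⁻ = (-3.9566) → reset → x⁺ = (-4.2675), jump to mode 2
Mode 2: guard c·x = -4.0995 hit at Δt = 1.3401 (t = 1.7729), x⁻ = (-4.0995) → reset → x⁺ = (-4.0405), jump to mode 0
Mode 0: flow for 1.0141 to horizon, guard not reached → x = (-3.9518)

1 0.4328 1->2
2 1.7729 2->0
final: 0 -3.9518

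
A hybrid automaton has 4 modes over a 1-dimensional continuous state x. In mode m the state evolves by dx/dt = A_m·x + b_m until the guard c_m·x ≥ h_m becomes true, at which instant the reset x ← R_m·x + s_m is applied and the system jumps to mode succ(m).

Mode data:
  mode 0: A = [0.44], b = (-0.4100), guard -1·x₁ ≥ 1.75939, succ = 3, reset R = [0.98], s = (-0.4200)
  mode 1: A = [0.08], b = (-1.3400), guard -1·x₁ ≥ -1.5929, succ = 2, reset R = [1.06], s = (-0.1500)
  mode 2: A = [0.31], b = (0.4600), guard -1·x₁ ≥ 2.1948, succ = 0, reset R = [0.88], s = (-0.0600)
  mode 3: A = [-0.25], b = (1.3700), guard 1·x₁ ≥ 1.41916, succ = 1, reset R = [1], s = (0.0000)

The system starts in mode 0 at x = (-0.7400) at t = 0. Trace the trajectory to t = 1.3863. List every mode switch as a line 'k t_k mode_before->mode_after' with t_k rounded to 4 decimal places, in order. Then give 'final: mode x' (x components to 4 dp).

Mode 0: guard c·x = 1.7594 hit at Δt = 1.0820 (t = 1.0820), x⁻ = (-1.7594) → reset → x⁺ = (-2.1442), jump to mode 3
Mode 3: flow for 0.3043 to horizon, guard not reached → x = (-1.5857)

1 1.0820 0->3
final: 3 -1.5857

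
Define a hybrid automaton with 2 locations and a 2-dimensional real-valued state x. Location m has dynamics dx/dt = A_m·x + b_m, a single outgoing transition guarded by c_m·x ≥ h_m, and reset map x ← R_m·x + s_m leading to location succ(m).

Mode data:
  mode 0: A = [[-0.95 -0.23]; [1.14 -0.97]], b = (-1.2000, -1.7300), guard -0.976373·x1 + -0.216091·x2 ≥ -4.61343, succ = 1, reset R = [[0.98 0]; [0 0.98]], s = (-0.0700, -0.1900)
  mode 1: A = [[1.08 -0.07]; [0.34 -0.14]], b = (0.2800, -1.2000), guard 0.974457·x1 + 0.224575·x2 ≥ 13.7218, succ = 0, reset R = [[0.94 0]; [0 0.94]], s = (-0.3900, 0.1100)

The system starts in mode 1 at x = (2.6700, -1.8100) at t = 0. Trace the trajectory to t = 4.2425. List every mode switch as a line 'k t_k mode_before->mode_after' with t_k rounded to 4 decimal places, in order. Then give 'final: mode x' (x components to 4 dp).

Mode 1: guard c·x = 13.7218 hit at Δt = 1.4453 (t = 1.4453), x⁻ = (14.0524, 0.1264) → reset → x⁺ = (12.8192, 0.2288), jump to mode 0
Mode 0: guard c·x = -4.6134 hit at Δt = 0.9704 (t = 2.4157), x⁻ = (3.8318, 4.0360) → reset → x⁺ = (3.6852, 3.7653), jump to mode 1
Mode 1: guard c·x = 13.7218 hit at Δt = 1.1660 (t = 3.5817), x⁻ = (13.0078, 4.6586) → reset → x⁺ = (11.8374, 4.4891), jump to mode 0
Mode 0: flow for 0.6608 to horizon, guard not reached → x = (5.0846, 5.8423)

1 1.4453 1->0
2 2.4157 0->1
3 3.5817 1->0
final: 0 5.0846 5.8423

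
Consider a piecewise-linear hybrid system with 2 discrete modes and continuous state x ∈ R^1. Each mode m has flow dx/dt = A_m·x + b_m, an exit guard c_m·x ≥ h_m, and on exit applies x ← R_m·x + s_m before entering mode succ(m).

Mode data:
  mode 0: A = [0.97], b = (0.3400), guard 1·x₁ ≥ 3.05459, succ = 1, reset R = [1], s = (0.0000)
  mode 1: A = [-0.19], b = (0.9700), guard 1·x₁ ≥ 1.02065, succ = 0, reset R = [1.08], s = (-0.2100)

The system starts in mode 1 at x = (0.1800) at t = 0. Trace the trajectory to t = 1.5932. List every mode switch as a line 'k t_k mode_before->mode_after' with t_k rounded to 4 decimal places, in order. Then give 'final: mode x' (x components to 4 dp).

Mode 1: guard c·x = 1.0207 hit at Δt = 0.9850 (t = 0.9850), x⁻ = (1.0206) → reset → x⁺ = (0.8923), jump to mode 0
Mode 0: flow for 0.6082 to horizon, guard not reached → x = (1.8914)

1 0.9850 1->0
final: 0 1.8914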